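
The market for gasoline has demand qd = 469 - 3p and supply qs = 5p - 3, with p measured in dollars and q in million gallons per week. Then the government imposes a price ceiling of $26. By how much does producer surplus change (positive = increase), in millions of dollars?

In a free market, 469 - 3p = 5p - 3 gives the equilibrium p* = 59, q* = 292.
Since 26 < 59, the ceiling is binding.
At p = 26: qd = 469 - 3·26 = 391 and qs = 5·26 - 3 = 127.
Producer surplus without the control is ½ · (59 - 0.6) · 292 = 8526.4.
With the ceiling, producers sell 127 units at 26, so PS = ½ · (26 - 0.6) · 127 = 1612.9.
Change in producer surplus = 1612.9 - 8526.4 = -6913.5.

-6913.5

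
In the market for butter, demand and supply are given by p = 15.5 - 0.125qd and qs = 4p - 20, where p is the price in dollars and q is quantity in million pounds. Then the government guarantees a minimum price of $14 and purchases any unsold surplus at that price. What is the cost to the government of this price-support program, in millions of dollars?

336

Rearranging demand gives qd = 124 - 8p. Equilibrium: 124 - 8p = 4p - 20, so 144 = 12p and p* = 12, q* = 28.
Because the floor (14) lies above the market-clearing price, it is binding.
At p = 14: qd = 124 - 8·14 = 12 and qs = 4·14 - 20 = 36.
Surplus = qs - qd = 24.
Government expenditure = surplus × support price = 24 × 14 = 336.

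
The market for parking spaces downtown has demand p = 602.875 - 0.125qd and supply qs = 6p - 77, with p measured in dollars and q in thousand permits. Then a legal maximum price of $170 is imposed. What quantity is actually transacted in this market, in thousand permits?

943

Rearranging demand gives qd = 4823 - 8p. Without the control the market clears where 4823 - 8p = 6p - 77, i.e. p* = 350 and q* = 2023.
The ceiling of 170 is below the equilibrium price 350, so it binds.
At p = 170: qd = 4823 - 8·170 = 3463 and qs = 6·170 - 77 = 943.
The quantity actually transacted is the short side, supply: 943.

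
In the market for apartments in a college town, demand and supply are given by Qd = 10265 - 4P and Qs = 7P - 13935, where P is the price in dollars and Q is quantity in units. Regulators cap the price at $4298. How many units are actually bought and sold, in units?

Setting quantity demanded equal to quantity supplied, 10265 - 4P = 7P - 13935, gives P* = 2200 and Q* = 1465.
The ceiling of 4298 is above the equilibrium price 2200, so it is not binding; the market clears at P* = 2200, Q* = 1465.

1465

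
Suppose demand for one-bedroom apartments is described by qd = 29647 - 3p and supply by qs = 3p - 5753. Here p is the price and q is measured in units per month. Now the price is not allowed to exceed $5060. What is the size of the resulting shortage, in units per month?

5040

In a free market, 29647 - 3p = 3p - 5753 gives the equilibrium p* = 5900, q* = 11947.
Because the ceiling (5060) lies below the market-clearing price, it is binding.
At p = 5060: qd = 29647 - 3·5060 = 14467 and qs = 3·5060 - 5753 = 9427.
Shortage = qd - qs = 14467 - 9427 = 5040.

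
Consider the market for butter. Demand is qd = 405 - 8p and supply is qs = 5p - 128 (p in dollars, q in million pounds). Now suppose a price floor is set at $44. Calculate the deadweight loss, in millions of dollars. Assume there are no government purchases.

93.6

Without the control the market clears where 405 - 8p = 5p - 128, i.e. p* = 41 and q* = 77.
The floor of 44 is above the equilibrium price 41, so it binds.
At p = 44: qd = 405 - 8·44 = 53 and qs = 5·44 - 128 = 92.
Quantity traded falls to 53. At q = 53 the demand price is (405 - 53)/8 = 44 and the supply price is (128 + 53)/5 = 36.2.
Deadweight loss = ½ · (44 - 36.2) · (77 - 53) = ½ · 7.8 · 24 = 93.6.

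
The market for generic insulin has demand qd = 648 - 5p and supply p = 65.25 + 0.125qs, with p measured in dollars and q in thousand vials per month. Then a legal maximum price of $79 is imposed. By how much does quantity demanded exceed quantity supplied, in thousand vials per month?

143

Rearranging supply gives qs = 8p - 522. In a free market, 648 - 5p = 8p - 522 gives the equilibrium p* = 90, q* = 198.
Because the ceiling (79) lies below the market-clearing price, it is binding.
At p = 79: qd = 648 - 5·79 = 253 and qs = 8·79 - 522 = 110.
Shortage = qd - qs = 253 - 110 = 143.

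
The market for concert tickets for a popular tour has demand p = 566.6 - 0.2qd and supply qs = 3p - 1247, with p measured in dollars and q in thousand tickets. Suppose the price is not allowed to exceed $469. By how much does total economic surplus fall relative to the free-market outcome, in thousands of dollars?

Rearranging demand gives qd = 2833 - 5p. Setting quantity demanded equal to quantity supplied, 2833 - 5p = 3p - 1247, gives p* = 510 and q* = 283.
Because the ceiling (469) lies below the market-clearing price, it is binding.
At p = 469: qd = 2833 - 5·469 = 488 and qs = 3·469 - 1247 = 160.
Quantity traded falls to 160. At q = 160 the demand price is (2833 - 160)/5 = 534.6 and the supply price is (1247 + 160)/3 = 469.
Deadweight loss = ½ · (534.6 - 469) · (283 - 160) = ½ · 65.6 · 123 = 4034.4.

4034.4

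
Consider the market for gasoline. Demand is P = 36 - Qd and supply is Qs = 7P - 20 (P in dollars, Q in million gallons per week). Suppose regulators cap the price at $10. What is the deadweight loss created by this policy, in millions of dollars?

0

Rearranging demand gives Qd = 36 - P. In a free market, 36 - P = 7P - 20 gives the equilibrium P* = 7, Q* = 29.
The ceiling of 10 is above the equilibrium price 7, so it is not binding; the market clears at P* = 7, Q* = 29.
Since the control does not bind, no trades are prevented and deadweight loss is zero.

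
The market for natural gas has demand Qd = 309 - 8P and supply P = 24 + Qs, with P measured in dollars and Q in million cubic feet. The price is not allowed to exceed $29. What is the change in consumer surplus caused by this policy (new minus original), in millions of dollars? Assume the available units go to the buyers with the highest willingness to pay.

36

Rearranging supply gives Qs = P - 24. Equilibrium: 309 - 8P = P - 24, so 333 = 9P and P* = 37, Q* = 13.
Since 29 < 37, the ceiling is binding.
At P = 29: Qd = 309 - 8·29 = 77 and Qs = 29 - 24 = 5.
Consumer surplus without the control is ½ · (38.625 - 37) · 13 = 10.5625.
With the ceiling, 5 units are sold at 29 (assume they go to the highest-value buyers). The demand price at Q = 5 is 38, so CS = ½ · [(38.625 - 29) + (38 - 29)] · 5 = 46.5625.
Change in consumer surplus = 46.5625 - 10.5625 = 36.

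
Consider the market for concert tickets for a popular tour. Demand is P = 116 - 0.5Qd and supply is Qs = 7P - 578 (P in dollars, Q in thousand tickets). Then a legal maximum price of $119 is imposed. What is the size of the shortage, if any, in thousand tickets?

Rearranging demand gives Qd = 232 - 2P. Equilibrium: 232 - 2P = 7P - 578, so 810 = 9P and P* = 90, Q* = 52.
The ceiling of 119 is above the equilibrium price 90, so it is not binding; the market clears at P* = 90, Q* = 52.
Since the control does not bind, there is no shortage.

0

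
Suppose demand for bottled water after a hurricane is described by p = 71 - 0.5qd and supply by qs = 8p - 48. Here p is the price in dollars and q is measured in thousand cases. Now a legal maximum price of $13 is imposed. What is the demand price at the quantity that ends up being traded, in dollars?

43

Rearranging demand gives qd = 142 - 2p. Setting quantity demanded equal to quantity supplied, 142 - 2p = 8p - 48, gives p* = 19 and q* = 104.
Since 13 < 19, the ceiling is binding.
At p = 13: qd = 142 - 2·13 = 116 and qs = 8·13 - 48 = 56.
Only 56 units reach the market. On the demand curve, the marginal buyer's willingness to pay at q = 56 is (142 - 56)/2 = 43.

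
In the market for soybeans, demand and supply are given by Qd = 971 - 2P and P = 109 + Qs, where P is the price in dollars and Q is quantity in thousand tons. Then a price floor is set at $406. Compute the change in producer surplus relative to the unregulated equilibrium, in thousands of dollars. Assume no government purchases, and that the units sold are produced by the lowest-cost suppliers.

Rearranging supply gives Qs = P - 109. In a free market, 971 - 2P = P - 109 gives the equilibrium P* = 360, Q* = 251.
Because the floor (406) lies above the market-clearing price, it is binding.
At P = 406: Qd = 971 - 2·406 = 159 and Qs = 406 - 109 = 297.
Producer surplus without the control is ½ · (360 - 109) · 251 = 31500.5.
With the floor, 159 units are sold at 406. The supply price at Q = 159 is 268, so PS = ½ · [(406 - 109) + (406 - 268)] · 159 = 34582.5.
Change in producer surplus = 34582.5 - 31500.5 = 3082.

3082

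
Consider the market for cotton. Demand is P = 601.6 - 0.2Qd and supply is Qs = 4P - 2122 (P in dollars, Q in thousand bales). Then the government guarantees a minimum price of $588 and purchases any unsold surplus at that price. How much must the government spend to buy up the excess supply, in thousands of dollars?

Rearranging demand gives Qd = 3008 - 5P. Equilibrium: 3008 - 5P = 4P - 2122, so 5130 = 9P and P* = 570, Q* = 158.
The floor of 588 is above the equilibrium price 570, so it binds.
At P = 588: Qd = 3008 - 5·588 = 68 and Qs = 4·588 - 2122 = 230.
Surplus = Qs - Qd = 162.
Government expenditure = surplus × support price = 162 × 588 = 95256.

95256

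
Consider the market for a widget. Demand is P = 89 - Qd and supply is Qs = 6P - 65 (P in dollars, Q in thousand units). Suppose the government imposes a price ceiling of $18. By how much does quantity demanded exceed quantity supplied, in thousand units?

Rearranging demand gives Qd = 89 - P. Equilibrium: 89 - P = 6P - 65, so 154 = 7P and P* = 22, Q* = 67.
Since 18 < 22, the ceiling is binding.
At P = 18: Qd = 89 - 18 = 71 and Qs = 6·18 - 65 = 43.
Shortage = Qd - Qs = 71 - 43 = 28.

28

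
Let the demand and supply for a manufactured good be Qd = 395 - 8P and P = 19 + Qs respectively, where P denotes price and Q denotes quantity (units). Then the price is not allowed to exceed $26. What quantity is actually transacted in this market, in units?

Rearranging supply gives Qs = P - 19. Setting quantity demanded equal to quantity supplied, 395 - 8P = P - 19, gives P* = 46 and Q* = 27.
The ceiling of 26 is below the equilibrium price 46, so it binds.
At P = 26: Qd = 395 - 8·26 = 187 and Qs = 26 - 19 = 7.
The quantity actually transacted is the short side, supply: 7.

7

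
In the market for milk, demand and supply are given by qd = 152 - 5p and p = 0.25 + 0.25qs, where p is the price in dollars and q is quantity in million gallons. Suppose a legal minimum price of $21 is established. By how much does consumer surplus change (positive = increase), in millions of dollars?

Rearranging supply gives qs = 4p - 1. Equilibrium: 152 - 5p = 4p - 1, so 153 = 9p and p* = 17, q* = 67.
Because the floor (21) lies above the market-clearing price, it is binding.
At p = 21: qd = 152 - 5·21 = 47 and qs = 4·21 - 1 = 83.
Consumer surplus without the control is ½ · (30.4 - 17) · 67 = 448.9.
With the floor, consumers buy 47 units at 21, so CS = ½ · (30.4 - 21) · 47 = 220.9.
Change in consumer surplus = 220.9 - 448.9 = -228.

-228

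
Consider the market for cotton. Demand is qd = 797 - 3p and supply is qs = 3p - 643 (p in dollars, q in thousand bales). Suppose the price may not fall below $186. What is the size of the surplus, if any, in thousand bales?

Equilibrium: 797 - 3p = 3p - 643, so 1440 = 6p and p* = 240, q* = 77.
The floor of 186 is below the equilibrium price 240, so it is not binding; the market clears at p* = 240, q* = 77.
Since the control does not bind, there is no surplus.

0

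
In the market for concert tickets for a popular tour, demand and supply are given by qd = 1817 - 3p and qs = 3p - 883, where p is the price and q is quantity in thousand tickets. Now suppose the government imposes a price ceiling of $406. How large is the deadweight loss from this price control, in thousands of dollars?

5808

Equilibrium: 1817 - 3p = 3p - 883, so 2700 = 6p and p* = 450, q* = 467.
Because the ceiling (406) lies below the market-clearing price, it is binding.
At p = 406: qd = 1817 - 3·406 = 599 and qs = 3·406 - 883 = 335.
Quantity traded falls to 335. At q = 335 the demand price is (1817 - 335)/3 = 494 and the supply price is (883 + 335)/3 = 406.
Deadweight loss = ½ · (494 - 406) · (467 - 335) = ½ · 88 · 132 = 5808.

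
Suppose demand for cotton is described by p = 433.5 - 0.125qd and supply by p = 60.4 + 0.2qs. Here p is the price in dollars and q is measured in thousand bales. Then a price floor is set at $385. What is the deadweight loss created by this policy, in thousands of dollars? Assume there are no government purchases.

Rearranging demand gives qd = 3468 - 8p; rearranging supply gives qs = 5p - 302. In a free market, 3468 - 8p = 5p - 302 gives the equilibrium p* = 290, q* = 1148.
The floor of 385 is above the equilibrium price 290, so it binds.
At p = 385: qd = 3468 - 8·385 = 388 and qs = 5·385 - 302 = 1623.
Quantity traded falls to 388. At q = 388 the demand price is (3468 - 388)/8 = 385 and the supply price is (302 + 388)/5 = 138.
Deadweight loss = ½ · (385 - 138) · (1148 - 388) = ½ · 247 · 760 = 93860.

93860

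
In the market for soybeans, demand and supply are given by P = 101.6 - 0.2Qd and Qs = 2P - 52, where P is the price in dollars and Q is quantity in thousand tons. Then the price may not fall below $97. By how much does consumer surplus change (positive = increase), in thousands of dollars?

Rearranging demand gives Qd = 508 - 5P. In a free market, 508 - 5P = 2P - 52 gives the equilibrium P* = 80, Q* = 108.
The floor of 97 is above the equilibrium price 80, so it binds.
At P = 97: Qd = 508 - 5·97 = 23 and Qs = 2·97 - 52 = 142.
Consumer surplus without the control is ½ · (101.6 - 80) · 108 = 1166.4.
With the floor, consumers buy 23 units at 97, so CS = ½ · (101.6 - 97) · 23 = 52.9.
Change in consumer surplus = 52.9 - 1166.4 = -1113.5.

-1113.5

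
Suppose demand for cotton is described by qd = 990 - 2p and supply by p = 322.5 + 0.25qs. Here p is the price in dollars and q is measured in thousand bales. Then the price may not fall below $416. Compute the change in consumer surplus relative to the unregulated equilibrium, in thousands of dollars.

Rearranging supply gives qs = 4p - 1290. Without the control the market clears where 990 - 2p = 4p - 1290, i.e. p* = 380 and q* = 230.
The floor of 416 is above the equilibrium price 380, so it binds.
At p = 416: qd = 990 - 2·416 = 158 and qs = 4·416 - 1290 = 374.
Consumer surplus without the control is ½ · (495 - 380) · 230 = 13225.
With the floor, consumers buy 158 units at 416, so CS = ½ · (495 - 416) · 158 = 6241.
Change in consumer surplus = 6241 - 13225 = -6984.

-6984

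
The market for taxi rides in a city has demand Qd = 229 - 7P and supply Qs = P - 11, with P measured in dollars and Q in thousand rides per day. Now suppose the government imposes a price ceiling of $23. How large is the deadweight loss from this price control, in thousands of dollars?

28

Setting quantity demanded equal to quantity supplied, 229 - 7P = P - 11, gives P* = 30 and Q* = 19.
The ceiling of 23 is below the equilibrium price 30, so it binds.
At P = 23: Qd = 229 - 7·23 = 68 and Qs = 23 - 11 = 12.
Quantity traded falls to 12. At Q = 12 the demand price is (229 - 12)/7 = 31 and the supply price is 11 + 12 = 23.
Deadweight loss = ½ · (31 - 23) · (19 - 12) = ½ · 8 · 7 = 28.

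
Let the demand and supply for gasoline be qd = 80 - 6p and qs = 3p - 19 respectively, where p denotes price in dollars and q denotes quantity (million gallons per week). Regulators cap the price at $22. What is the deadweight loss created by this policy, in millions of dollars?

Setting quantity demanded equal to quantity supplied, 80 - 6p = 3p - 19, gives p* = 11 and q* = 14.
The ceiling of 22 is above the equilibrium price 11, so it is not binding; the market clears at p* = 11, q* = 14.
Since the control does not bind, no trades are prevented and deadweight loss is zero.

0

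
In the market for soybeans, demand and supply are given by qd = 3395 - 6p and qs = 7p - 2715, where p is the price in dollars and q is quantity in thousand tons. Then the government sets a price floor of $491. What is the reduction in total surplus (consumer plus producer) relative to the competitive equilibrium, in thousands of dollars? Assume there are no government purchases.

2457

Setting quantity demanded equal to quantity supplied, 3395 - 6p = 7p - 2715, gives p* = 470 and q* = 575.
Because the floor (491) lies above the market-clearing price, it is binding.
At p = 491: qd = 3395 - 6·491 = 449 and qs = 7·491 - 2715 = 722.
Quantity traded falls to 449. At q = 449 the demand price is (3395 - 449)/6 = 491 and the supply price is (2715 + 449)/7 = 452.
Deadweight loss = ½ · (491 - 452) · (575 - 449) = ½ · 39 · 126 = 2457.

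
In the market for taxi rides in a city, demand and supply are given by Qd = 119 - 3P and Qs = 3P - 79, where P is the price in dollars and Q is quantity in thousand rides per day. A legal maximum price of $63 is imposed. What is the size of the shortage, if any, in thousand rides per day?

Equilibrium: 119 - 3P = 3P - 79, so 198 = 6P and P* = 33, Q* = 20.
The ceiling of 63 is above the equilibrium price 33, so it is not binding; the market clears at P* = 33, Q* = 20.
Since the control does not bind, there is no shortage.

0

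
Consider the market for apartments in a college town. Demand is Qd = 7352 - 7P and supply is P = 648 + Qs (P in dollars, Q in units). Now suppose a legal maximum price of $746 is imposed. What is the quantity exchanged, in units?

98

Rearranging supply gives Qs = P - 648. Without the control the market clears where 7352 - 7P = P - 648, i.e. P* = 1000 and Q* = 352.
The ceiling of 746 is below the equilibrium price 1000, so it binds.
At P = 746: Qd = 7352 - 7·746 = 2130 and Qs = 746 - 648 = 98.
The quantity actually transacted is the short side, supply: 98.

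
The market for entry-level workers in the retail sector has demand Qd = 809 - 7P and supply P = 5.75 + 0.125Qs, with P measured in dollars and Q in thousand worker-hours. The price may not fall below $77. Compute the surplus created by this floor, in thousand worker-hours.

Rearranging supply gives Qs = 8P - 46. Equilibrium: 809 - 7P = 8P - 46, so 855 = 15P and P* = 57, Q* = 410.
Since 77 > 57, the floor is binding.
At P = 77: Qd = 809 - 7·77 = 270 and Qs = 8·77 - 46 = 570.
Surplus = Qs - Qd = 570 - 270 = 300.

300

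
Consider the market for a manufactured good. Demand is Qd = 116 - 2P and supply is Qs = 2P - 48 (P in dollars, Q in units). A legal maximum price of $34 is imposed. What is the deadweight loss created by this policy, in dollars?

98

In a free market, 116 - 2P = 2P - 48 gives the equilibrium P* = 41, Q* = 34.
Since 34 < 41, the ceiling is binding.
At P = 34: Qd = 116 - 2·34 = 48 and Qs = 2·34 - 48 = 20.
Quantity traded falls to 20. At Q = 20 the demand price is (116 - 20)/2 = 48 and the supply price is (48 + 20)/2 = 34.
Deadweight loss = ½ · (48 - 34) · (34 - 20) = ½ · 14 · 14 = 98.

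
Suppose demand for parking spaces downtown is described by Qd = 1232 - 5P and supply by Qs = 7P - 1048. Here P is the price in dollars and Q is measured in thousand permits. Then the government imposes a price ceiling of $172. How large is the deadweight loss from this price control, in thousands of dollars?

Without the control the market clears where 1232 - 5P = 7P - 1048, i.e. P* = 190 and Q* = 282.
Because the ceiling (172) lies below the market-clearing price, it is binding.
At P = 172: Qd = 1232 - 5·172 = 372 and Qs = 7·172 - 1048 = 156.
Quantity traded falls to 156. At Q = 156 the demand price is (1232 - 156)/5 = 215.2 and the supply price is (1048 + 156)/7 = 172.
Deadweight loss = ½ · (215.2 - 172) · (282 - 156) = ½ · 43.2 · 126 = 2721.6.

2721.6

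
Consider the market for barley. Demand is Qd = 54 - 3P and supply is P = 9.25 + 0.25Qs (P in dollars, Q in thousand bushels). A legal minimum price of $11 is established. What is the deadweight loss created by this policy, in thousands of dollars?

0

Rearranging supply gives Qs = 4P - 37. Setting quantity demanded equal to quantity supplied, 54 - 3P = 4P - 37, gives P* = 13 and Q* = 15.
The floor of 11 is below the equilibrium price 13, so it is not binding; the market clears at P* = 13, Q* = 15.
Since the control does not bind, no trades are prevented and deadweight loss is zero.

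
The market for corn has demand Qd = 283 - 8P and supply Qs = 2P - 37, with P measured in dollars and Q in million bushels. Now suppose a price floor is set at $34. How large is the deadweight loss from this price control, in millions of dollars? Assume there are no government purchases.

80

Setting quantity demanded equal to quantity supplied, 283 - 8P = 2P - 37, gives P* = 32 and Q* = 27.
The floor of 34 is above the equilibrium price 32, so it binds.
At P = 34: Qd = 283 - 8·34 = 11 and Qs = 2·34 - 37 = 31.
Quantity traded falls to 11. At Q = 11 the demand price is (283 - 11)/8 = 34 and the supply price is (37 + 11)/2 = 24.
Deadweight loss = ½ · (34 - 24) · (27 - 11) = ½ · 10 · 16 = 80.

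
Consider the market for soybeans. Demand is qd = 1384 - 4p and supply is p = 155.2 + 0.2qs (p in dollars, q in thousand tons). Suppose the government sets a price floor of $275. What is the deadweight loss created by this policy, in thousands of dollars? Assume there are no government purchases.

Rearranging supply gives qs = 5p - 776. Equilibrium: 1384 - 4p = 5p - 776, so 2160 = 9p and p* = 240, q* = 424.
Because the floor (275) lies above the market-clearing price, it is binding.
At p = 275: qd = 1384 - 4·275 = 284 and qs = 5·275 - 776 = 599.
Quantity traded falls to 284. At q = 284 the demand price is (1384 - 284)/4 = 275 and the supply price is (776 + 284)/5 = 212.
Deadweight loss = ½ · (275 - 212) · (424 - 284) = ½ · 63 · 140 = 4410.

4410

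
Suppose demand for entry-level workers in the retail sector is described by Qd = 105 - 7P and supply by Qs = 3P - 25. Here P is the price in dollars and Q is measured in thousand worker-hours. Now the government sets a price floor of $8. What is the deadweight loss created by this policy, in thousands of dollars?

Without the control the market clears where 105 - 7P = 3P - 25, i.e. P* = 13 and Q* = 14.
The floor of 8 is below the equilibrium price 13, so it is not binding; the market clears at P* = 13, Q* = 14.
Since the control does not bind, no trades are prevented and deadweight loss is zero.

0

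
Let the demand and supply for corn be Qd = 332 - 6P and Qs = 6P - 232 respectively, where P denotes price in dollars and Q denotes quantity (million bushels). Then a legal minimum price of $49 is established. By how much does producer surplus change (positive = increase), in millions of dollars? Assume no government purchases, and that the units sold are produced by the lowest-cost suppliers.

64

Equilibrium: 332 - 6P = 6P - 232, so 564 = 12P and P* = 47, Q* = 50.
The floor of 49 is above the equilibrium price 47, so it binds.
At P = 49: Qd = 332 - 6·49 = 38 and Qs = 6·49 - 232 = 62.
Producer surplus without the control is ½ · (47 - 116/3) · 50 = 625/3.
With the floor, 38 units are sold at 49. The supply price at Q = 38 is 45, so PS = ½ · [(49 - 116/3) + (49 - 45)] · 38 = 817/3.
Change in producer surplus = 817/3 - 625/3 = 64.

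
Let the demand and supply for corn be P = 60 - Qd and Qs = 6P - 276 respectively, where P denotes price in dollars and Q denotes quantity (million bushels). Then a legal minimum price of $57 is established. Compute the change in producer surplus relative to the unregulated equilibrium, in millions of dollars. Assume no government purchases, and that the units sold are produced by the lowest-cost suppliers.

20.25

Rearranging demand gives Qd = 60 - P. Setting quantity demanded equal to quantity supplied, 60 - P = 6P - 276, gives P* = 48 and Q* = 12.
Because the floor (57) lies above the market-clearing price, it is binding.
At P = 57: Qd = 60 - 57 = 3 and Qs = 6·57 - 276 = 66.
Producer surplus without the control is ½ · (48 - 46) · 12 = 12.
With the floor, 3 units are sold at 57. The supply price at Q = 3 is 46.5, so PS = ½ · [(57 - 46) + (57 - 46.5)] · 3 = 32.25.
Change in producer surplus = 32.25 - 12 = 20.25.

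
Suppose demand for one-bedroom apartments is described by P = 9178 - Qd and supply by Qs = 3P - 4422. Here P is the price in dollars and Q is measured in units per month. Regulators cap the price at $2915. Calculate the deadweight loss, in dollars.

1411350

Rearranging demand gives Qd = 9178 - P. Equilibrium: 9178 - P = 3P - 4422, so 13600 = 4P and P* = 3400, Q* = 5778.
Since 2915 < 3400, the ceiling is binding.
At P = 2915: Qd = 9178 - 2915 = 6263 and Qs = 3·2915 - 4422 = 4323.
Quantity traded falls to 4323. At Q = 4323 the demand price is 9178 - 4323 = 4855 and the supply price is (4422 + 4323)/3 = 2915.
Deadweight loss = ½ · (4855 - 2915) · (5778 - 4323) = ½ · 1940 · 1455 = 1411350.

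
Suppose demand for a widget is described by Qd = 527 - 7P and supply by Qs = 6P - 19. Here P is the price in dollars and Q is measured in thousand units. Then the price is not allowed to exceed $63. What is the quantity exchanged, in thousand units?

Setting quantity demanded equal to quantity supplied, 527 - 7P = 6P - 19, gives P* = 42 and Q* = 233.
The ceiling of 63 is above the equilibrium price 42, so it is not binding; the market clears at P* = 42, Q* = 233.

233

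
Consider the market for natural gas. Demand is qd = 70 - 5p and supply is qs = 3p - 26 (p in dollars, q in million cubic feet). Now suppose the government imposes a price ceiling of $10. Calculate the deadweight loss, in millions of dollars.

9.6

Without the control the market clears where 70 - 5p = 3p - 26, i.e. p* = 12 and q* = 10.
The ceiling of 10 is below the equilibrium price 12, so it binds.
At p = 10: qd = 70 - 5·10 = 20 and qs = 3·10 - 26 = 4.
Quantity traded falls to 4. At q = 4 the demand price is (70 - 4)/5 = 13.2 and the supply price is (26 + 4)/3 = 10.
Deadweight loss = ½ · (13.2 - 10) · (10 - 4) = ½ · 3.2 · 6 = 9.6.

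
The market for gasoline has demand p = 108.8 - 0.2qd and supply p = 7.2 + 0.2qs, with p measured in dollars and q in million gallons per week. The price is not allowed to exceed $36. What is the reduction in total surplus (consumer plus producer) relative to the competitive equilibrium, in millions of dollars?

Rearranging demand gives qd = 544 - 5p; rearranging supply gives qs = 5p - 36. Equilibrium: 544 - 5p = 5p - 36, so 580 = 10p and p* = 58, q* = 254.
Because the ceiling (36) lies below the market-clearing price, it is binding.
At p = 36: qd = 544 - 5·36 = 364 and qs = 5·36 - 36 = 144.
Quantity traded falls to 144. At q = 144 the demand price is (544 - 144)/5 = 80 and the supply price is (36 + 144)/5 = 36.
Deadweight loss = ½ · (80 - 36) · (254 - 144) = ½ · 44 · 110 = 2420.

2420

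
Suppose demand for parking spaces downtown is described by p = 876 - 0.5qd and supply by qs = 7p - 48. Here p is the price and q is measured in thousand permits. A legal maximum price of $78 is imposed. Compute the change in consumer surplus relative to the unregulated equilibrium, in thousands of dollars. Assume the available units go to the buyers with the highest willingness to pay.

-121573

Rearranging demand gives qd = 1752 - 2p. Setting quantity demanded equal to quantity supplied, 1752 - 2p = 7p - 48, gives p* = 200 and q* = 1352.
Because the ceiling (78) lies below the market-clearing price, it is binding.
At p = 78: qd = 1752 - 2·78 = 1596 and qs = 7·78 - 48 = 498.
Consumer surplus without the control is ½ · (876 - 200) · 1352 = 456976.
With the ceiling, 498 units are sold at 78 (assume they go to the highest-value buyers). The demand price at q = 498 is 627, so CS = ½ · [(876 - 78) + (627 - 78)] · 498 = 335403.
Change in consumer surplus = 335403 - 456976 = -121573.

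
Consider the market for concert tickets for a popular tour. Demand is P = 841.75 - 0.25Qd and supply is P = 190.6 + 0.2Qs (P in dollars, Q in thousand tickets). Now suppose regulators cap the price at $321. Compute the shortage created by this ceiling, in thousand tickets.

1431

Rearranging demand gives Qd = 3367 - 4P; rearranging supply gives Qs = 5P - 953. Without the control the market clears where 3367 - 4P = 5P - 953, i.e. P* = 480 and Q* = 1447.
The ceiling of 321 is below the equilibrium price 480, so it binds.
At P = 321: Qd = 3367 - 4·321 = 2083 and Qs = 5·321 - 953 = 652.
Shortage = Qd - Qs = 2083 - 652 = 1431.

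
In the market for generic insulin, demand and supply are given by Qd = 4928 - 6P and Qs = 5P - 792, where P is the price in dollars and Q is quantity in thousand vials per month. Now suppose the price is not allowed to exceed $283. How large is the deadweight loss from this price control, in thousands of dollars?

Without the control the market clears where 4928 - 6P = 5P - 792, i.e. P* = 520 and Q* = 1808.
The ceiling of 283 is below the equilibrium price 520, so it binds.
At P = 283: Qd = 4928 - 6·283 = 3230 and Qs = 5·283 - 792 = 623.
Quantity traded falls to 623. At Q = 623 the demand price is (4928 - 623)/6 = 717.5 and the supply price is (792 + 623)/5 = 283.
Deadweight loss = ½ · (717.5 - 283) · (1808 - 623) = ½ · 434.5 · 1185 = 257441.25.

257441.25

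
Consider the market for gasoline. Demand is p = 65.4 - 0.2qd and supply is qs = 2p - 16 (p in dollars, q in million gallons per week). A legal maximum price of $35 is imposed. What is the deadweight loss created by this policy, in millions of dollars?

Rearranging demand gives qd = 327 - 5p. In a free market, 327 - 5p = 2p - 16 gives the equilibrium p* = 49, q* = 82.
Because the ceiling (35) lies below the market-clearing price, it is binding.
At p = 35: qd = 327 - 5·35 = 152 and qs = 2·35 - 16 = 54.
Quantity traded falls to 54. At q = 54 the demand price is (327 - 54)/5 = 54.6 and the supply price is (16 + 54)/2 = 35.
Deadweight loss = ½ · (54.6 - 35) · (82 - 54) = ½ · 19.6 · 28 = 274.4.

274.4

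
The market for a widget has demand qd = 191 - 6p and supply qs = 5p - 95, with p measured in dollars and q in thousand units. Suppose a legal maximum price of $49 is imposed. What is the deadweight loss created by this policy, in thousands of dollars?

Without the control the market clears where 191 - 6p = 5p - 95, i.e. p* = 26 and q* = 35.
Since 49 is above p* = 26, the ceiling does not bind and the free-market outcome prevails.
Since the control does not bind, no trades are prevented and deadweight loss is zero.

0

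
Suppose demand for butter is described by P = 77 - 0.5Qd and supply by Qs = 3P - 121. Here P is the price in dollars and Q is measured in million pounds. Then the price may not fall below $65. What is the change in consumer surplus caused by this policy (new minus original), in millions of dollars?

Rearranging demand gives Qd = 154 - 2P. In a free market, 154 - 2P = 3P - 121 gives the equilibrium P* = 55, Q* = 44.
Since 65 > 55, the floor is binding.
At P = 65: Qd = 154 - 2·65 = 24 and Qs = 3·65 - 121 = 74.
Consumer surplus without the control is ½ · (77 - 55) · 44 = 484.
With the floor, consumers buy 24 units at 65, so CS = ½ · (77 - 65) · 24 = 144.
Change in consumer surplus = 144 - 484 = -340.

-340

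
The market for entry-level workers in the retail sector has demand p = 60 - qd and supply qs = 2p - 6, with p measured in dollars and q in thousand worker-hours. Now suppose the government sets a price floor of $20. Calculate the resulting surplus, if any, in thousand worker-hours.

0

Rearranging demand gives qd = 60 - p. Setting quantity demanded equal to quantity supplied, 60 - p = 2p - 6, gives p* = 22 and q* = 38.
The floor of 20 is below the equilibrium price 22, so it is not binding; the market clears at p* = 22, q* = 38.
Since the control does not bind, there is no surplus.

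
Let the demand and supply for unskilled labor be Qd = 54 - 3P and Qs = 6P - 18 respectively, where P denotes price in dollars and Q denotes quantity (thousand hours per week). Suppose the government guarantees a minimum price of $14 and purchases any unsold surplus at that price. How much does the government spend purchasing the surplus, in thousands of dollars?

In a free market, 54 - 3P = 6P - 18 gives the equilibrium P* = 8, Q* = 30.
Since 14 > 8, the floor is binding.
At P = 14: Qd = 54 - 3·14 = 12 and Qs = 6·14 - 18 = 66.
Surplus = Qs - Qd = 54.
Government expenditure = surplus × support price = 54 × 14 = 756.

756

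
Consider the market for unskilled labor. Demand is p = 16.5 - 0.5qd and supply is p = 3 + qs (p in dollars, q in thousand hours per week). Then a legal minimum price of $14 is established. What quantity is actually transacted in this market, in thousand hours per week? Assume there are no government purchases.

5

Rearranging demand gives qd = 33 - 2p; rearranging supply gives qs = p - 3. Equilibrium: 33 - 2p = p - 3, so 36 = 3p and p* = 12, q* = 9.
Because the floor (14) lies above the market-clearing price, it is binding.
At p = 14: qd = 33 - 2·14 = 5 and qs = 14 - 3 = 11.
The quantity actually transacted is the short side, demand: 5.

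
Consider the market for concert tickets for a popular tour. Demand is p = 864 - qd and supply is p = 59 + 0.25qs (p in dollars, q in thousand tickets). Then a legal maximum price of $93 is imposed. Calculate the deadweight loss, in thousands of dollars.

161290

Rearranging demand gives qd = 864 - p; rearranging supply gives qs = 4p - 236. Equilibrium: 864 - p = 4p - 236, so 1100 = 5p and p* = 220, q* = 644.
The ceiling of 93 is below the equilibrium price 220, so it binds.
At p = 93: qd = 864 - 93 = 771 and qs = 4·93 - 236 = 136.
Quantity traded falls to 136. At q = 136 the demand price is 864 - 136 = 728 and the supply price is (236 + 136)/4 = 93.
Deadweight loss = ½ · (728 - 93) · (644 - 136) = ½ · 635 · 508 = 161290.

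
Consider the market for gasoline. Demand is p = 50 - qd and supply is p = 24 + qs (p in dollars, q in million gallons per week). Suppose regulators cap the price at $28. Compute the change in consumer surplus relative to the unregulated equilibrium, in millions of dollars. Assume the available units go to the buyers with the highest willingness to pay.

Rearranging demand gives qd = 50 - p; rearranging supply gives qs = p - 24. Without the control the market clears where 50 - p = p - 24, i.e. p* = 37 and q* = 13.
Since 28 < 37, the ceiling is binding.
At p = 28: qd = 50 - 28 = 22 and qs = 28 - 24 = 4.
Consumer surplus without the control is ½ · (50 - 37) · 13 = 84.5.
With the ceiling, 4 units are sold at 28 (assume they go to the highest-value buyers). The demand price at q = 4 is 46, so CS = ½ · [(50 - 28) + (46 - 28)] · 4 = 80.
Change in consumer surplus = 80 - 84.5 = -4.5.

-4.5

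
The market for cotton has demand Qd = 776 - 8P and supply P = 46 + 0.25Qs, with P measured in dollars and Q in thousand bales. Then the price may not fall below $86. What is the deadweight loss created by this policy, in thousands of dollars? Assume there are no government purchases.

Rearranging supply gives Qs = 4P - 184. Setting quantity demanded equal to quantity supplied, 776 - 8P = 4P - 184, gives P* = 80 and Q* = 136.
Because the floor (86) lies above the market-clearing price, it is binding.
At P = 86: Qd = 776 - 8·86 = 88 and Qs = 4·86 - 184 = 160.
Quantity traded falls to 88. At Q = 88 the demand price is (776 - 88)/8 = 86 and the supply price is (184 + 88)/4 = 68.
Deadweight loss = ½ · (86 - 68) · (136 - 88) = ½ · 18 · 48 = 432.

432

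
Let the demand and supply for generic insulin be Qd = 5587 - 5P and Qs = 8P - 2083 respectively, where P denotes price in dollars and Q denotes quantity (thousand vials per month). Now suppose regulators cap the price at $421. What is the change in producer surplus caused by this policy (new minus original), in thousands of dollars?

Setting quantity demanded equal to quantity supplied, 5587 - 5P = 8P - 2083, gives P* = 590 and Q* = 2637.
The ceiling of 421 is below the equilibrium price 590, so it binds.
At P = 421: Qd = 5587 - 5·421 = 3482 and Qs = 8·421 - 2083 = 1285.
Producer surplus without the control is ½ · (590 - 260.375) · 2637 = 434610.5625.
With the ceiling, producers sell 1285 units at 421, so PS = ½ · (421 - 260.375) · 1285 = 103201.5625.
Change in producer surplus = 103201.5625 - 434610.5625 = -331409.

-331409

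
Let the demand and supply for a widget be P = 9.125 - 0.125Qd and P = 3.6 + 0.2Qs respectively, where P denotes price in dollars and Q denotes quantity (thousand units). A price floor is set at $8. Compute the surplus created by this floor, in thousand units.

13

Rearranging demand gives Qd = 73 - 8P; rearranging supply gives Qs = 5P - 18. Equilibrium: 73 - 8P = 5P - 18, so 91 = 13P and P* = 7, Q* = 17.
Because the floor (8) lies above the market-clearing price, it is binding.
At P = 8: Qd = 73 - 8·8 = 9 and Qs = 5·8 - 18 = 22.
Surplus = Qs - Qd = 22 - 9 = 13.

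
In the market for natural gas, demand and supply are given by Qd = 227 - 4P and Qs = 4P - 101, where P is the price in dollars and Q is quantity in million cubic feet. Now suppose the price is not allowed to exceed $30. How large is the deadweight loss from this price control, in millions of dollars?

Equilibrium: 227 - 4P = 4P - 101, so 328 = 8P and P* = 41, Q* = 63.
Since 30 < 41, the ceiling is binding.
At P = 30: Qd = 227 - 4·30 = 107 and Qs = 4·30 - 101 = 19.
Quantity traded falls to 19. At Q = 19 the demand price is (227 - 19)/4 = 52 and the supply price is (101 + 19)/4 = 30.
Deadweight loss = ½ · (52 - 30) · (63 - 19) = ½ · 22 · 44 = 484.

484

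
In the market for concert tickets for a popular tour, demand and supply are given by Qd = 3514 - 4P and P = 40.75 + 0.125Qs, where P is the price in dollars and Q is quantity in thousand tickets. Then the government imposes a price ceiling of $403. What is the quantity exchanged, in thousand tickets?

Rearranging supply gives Qs = 8P - 326. Setting quantity demanded equal to quantity supplied, 3514 - 4P = 8P - 326, gives P* = 320 and Q* = 2234.
The ceiling of 403 is above the equilibrium price 320, so it is not binding; the market clears at P* = 320, Q* = 2234.

2234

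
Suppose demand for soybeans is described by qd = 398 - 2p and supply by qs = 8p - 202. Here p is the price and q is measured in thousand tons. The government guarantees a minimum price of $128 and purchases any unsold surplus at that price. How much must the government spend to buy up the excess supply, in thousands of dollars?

Equilibrium: 398 - 2p = 8p - 202, so 600 = 10p and p* = 60, q* = 278.
The floor of 128 is above the equilibrium price 60, so it binds.
At p = 128: qd = 398 - 2·128 = 142 and qs = 8·128 - 202 = 822.
Surplus = qs - qd = 680.
Government expenditure = surplus × support price = 680 × 128 = 87040.

87040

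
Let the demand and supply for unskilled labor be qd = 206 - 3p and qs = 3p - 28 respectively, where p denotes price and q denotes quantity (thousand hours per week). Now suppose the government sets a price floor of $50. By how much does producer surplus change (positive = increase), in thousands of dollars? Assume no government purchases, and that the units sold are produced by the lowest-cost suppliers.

434.5

Setting quantity demanded equal to quantity supplied, 206 - 3p = 3p - 28, gives p* = 39 and q* = 89.
The floor of 50 is above the equilibrium price 39, so it binds.
At p = 50: qd = 206 - 3·50 = 56 and qs = 3·50 - 28 = 122.
Producer surplus without the control is ½ · (39 - 28/3) · 89 = 7921/6.
With the floor, 56 units are sold at 50. The supply price at q = 56 is 28, so PS = ½ · [(50 - 28/3) + (50 - 28)] · 56 = 5264/3.
Change in producer surplus = 5264/3 - 7921/6 = 434.5.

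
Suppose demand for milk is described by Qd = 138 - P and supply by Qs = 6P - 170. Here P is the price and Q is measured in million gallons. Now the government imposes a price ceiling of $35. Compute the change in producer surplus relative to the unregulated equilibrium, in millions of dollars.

Setting quantity demanded equal to quantity supplied, 138 - P = 6P - 170, gives P* = 44 and Q* = 94.
Because the ceiling (35) lies below the market-clearing price, it is binding.
At P = 35: Qd = 138 - 35 = 103 and Qs = 6·35 - 170 = 40.
Producer surplus without the control is ½ · (44 - 85/3) · 94 = 2209/3.
With the ceiling, producers sell 40 units at 35, so PS = ½ · (35 - 85/3) · 40 = 400/3.
Change in producer surplus = 400/3 - 2209/3 = -603.

-603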